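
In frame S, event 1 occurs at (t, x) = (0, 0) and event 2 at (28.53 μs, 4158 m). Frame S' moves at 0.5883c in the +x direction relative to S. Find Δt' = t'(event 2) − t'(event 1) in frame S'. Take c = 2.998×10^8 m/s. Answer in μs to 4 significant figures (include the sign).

γ = 1/√(1 − 0.5883²) = 1.23664
Δt' = γ(Δt − vΔx/c²) = 1.23664 × (28.53 μs − 0.5883×4158 m / (2.998×10^8 m/s))
= 1.23664 × (20.3707 μs) = 25.19 μs

Δt' ≈ 25.19 μs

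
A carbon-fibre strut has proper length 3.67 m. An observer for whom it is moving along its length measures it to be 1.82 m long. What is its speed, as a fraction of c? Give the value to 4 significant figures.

β ≈ 0.8684

γ = L₀/L = 3.67/1.82 = 2.01648
β = √(1 − 1/γ²) = 0.8684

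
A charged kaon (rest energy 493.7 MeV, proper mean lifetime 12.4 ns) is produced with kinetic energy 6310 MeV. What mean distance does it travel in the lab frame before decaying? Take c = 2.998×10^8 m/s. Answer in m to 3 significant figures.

d ≈ 51.1 m

γ = 1 + K/(m₀c²) = 1 + 6310/493.7 = 13.781
β = √(1 − 1/γ²) = 0.99736
Dilated lifetime: γτ₀ = 13.781 × 12.4 ns = 170.88 ns
d = βc·γτ₀ = 0.99736 × (2.998×10^8 m/s) × 1.7088×10^-7 s = 51.1 m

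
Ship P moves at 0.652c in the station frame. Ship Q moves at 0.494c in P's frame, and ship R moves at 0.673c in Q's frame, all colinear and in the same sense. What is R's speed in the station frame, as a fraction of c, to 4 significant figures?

Compose boost 2: (0.494 + 0.652)/(1 + 0.494×0.652) = 1.146/1.32209 = 0.866811
Compose boost 3: (0.673 + 0.866811)/(1 + 0.673×0.866811) = 1.53981/1.58336 = 0.9725

u ≈ 0.9725c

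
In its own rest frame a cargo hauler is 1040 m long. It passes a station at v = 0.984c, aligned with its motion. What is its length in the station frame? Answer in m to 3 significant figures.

L ≈ 185 m

γ = 1/√(1 − 0.984²) = 5.6127
Length contraction: L = L₀/γ = 1040/5.6127 = 185 m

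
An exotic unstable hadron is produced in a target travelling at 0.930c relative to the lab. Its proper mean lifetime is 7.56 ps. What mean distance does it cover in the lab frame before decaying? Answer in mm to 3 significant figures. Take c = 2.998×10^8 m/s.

d ≈ 5.73 mm

γ = 1/√(1 − 0.930²) = 2.7206
Dilated lifetime: Δt = γτ₀ = 2.7206 × 7.56 ps = 20.568 ps
d = vΔt = 0.930c × 20.568 ps = 2.7881×10^8 m/s × 2.0568×10^-11 s = 5.73 mm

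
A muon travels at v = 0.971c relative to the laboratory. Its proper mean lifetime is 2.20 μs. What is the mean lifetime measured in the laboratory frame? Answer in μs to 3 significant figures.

γ = 1/√(1 − 0.971²) = 4.1827
Time dilation: Δt = γτ₀ = 4.1827 × 2.20 μs = 9.20 μs

Δt ≈ 9.20 μs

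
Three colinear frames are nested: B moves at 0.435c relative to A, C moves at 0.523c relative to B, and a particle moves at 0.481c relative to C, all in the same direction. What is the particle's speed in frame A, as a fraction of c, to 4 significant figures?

Compose boost 2: (0.523 + 0.435)/(1 + 0.523×0.435) = 0.9580/1.22751 = 0.780445
Compose boost 3: (0.481 + 0.780445)/(1 + 0.481×0.780445) = 1.26144/1.37539 = 0.9172

u ≈ 0.9172c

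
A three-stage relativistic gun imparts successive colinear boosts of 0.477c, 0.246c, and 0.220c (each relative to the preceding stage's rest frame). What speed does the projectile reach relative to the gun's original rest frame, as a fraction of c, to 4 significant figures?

Compose boost 2: (0.246 + 0.477)/(1 + 0.246×0.477) = 0.7230/1.11734 = 0.647071
Compose boost 3: (0.220 + 0.647071)/(1 + 0.220×0.647071) = 0.867071/1.14236 = 0.7590

u ≈ 0.7590c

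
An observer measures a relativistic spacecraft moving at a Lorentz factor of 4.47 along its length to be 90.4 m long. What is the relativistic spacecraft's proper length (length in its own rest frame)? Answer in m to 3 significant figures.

L₀ ≈ 404 m

γ = 4.47 (given)
L₀ = γL = 4.47 × 90.4 = 404 m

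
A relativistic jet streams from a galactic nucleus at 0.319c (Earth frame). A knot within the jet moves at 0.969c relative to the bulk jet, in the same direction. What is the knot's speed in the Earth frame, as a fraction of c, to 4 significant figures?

u ≈ 0.9839c

Relativistic velocity addition: u = (u' + v)/(1 + u'v/c²)
= (0.969 + 0.319)/(1 + 0.969×0.319) = 1.288/1.30911 = 0.9839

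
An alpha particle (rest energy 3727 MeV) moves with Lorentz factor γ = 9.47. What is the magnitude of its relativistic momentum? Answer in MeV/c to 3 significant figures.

β = √(1 − 1/γ²) = √(1 − 1/9.47²) = 0.99441
p = γβm₀c = 9.47 × 0.99441 × 3727 MeV/c = 35100 MeV/c

p ≈ 35100 MeV/c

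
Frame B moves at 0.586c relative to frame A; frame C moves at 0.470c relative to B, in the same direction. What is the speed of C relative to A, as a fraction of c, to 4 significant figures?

Compose boost 2: (0.470 + 0.586)/(1 + 0.470×0.586) = 1.056/1.27542 = 0.8280

u ≈ 0.8280c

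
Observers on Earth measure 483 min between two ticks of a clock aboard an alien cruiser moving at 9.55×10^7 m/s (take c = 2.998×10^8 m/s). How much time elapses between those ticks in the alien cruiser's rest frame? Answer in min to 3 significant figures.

τ₀ ≈ 458 min

β = v/c = 9.55×10^7 / 2.998×10^8 = 0.31855
γ = 1/√(1 − 0.31855²) = 1.0550
Proper time: τ₀ = Δt/γ = 483/1.0550 = 458 min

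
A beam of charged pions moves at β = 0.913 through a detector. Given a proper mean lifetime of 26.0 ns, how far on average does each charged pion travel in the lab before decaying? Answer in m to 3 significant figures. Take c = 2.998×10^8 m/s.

d ≈ 17.4 m

γ = 1/√(1 − 0.913²) = 2.4512
Dilated lifetime: Δt = γτ₀ = 2.4512 × 26.0 ns = 63.732 ns
d = vΔt = 0.913c × 63.732 ns = 2.7372×10^8 m/s × 6.3732×10^-8 s = 17.4 m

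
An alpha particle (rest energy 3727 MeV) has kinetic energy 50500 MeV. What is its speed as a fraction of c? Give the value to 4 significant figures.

γ = 1 + K/(m₀c²) = 1 + 50500/3727 = 14.5498
β = √(1 − 1/γ²) = 0.9976

β ≈ 0.9976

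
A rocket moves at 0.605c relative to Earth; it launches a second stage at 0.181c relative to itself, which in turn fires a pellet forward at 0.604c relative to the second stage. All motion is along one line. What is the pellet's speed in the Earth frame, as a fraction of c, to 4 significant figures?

u ≈ 0.9191c

Compose boost 2: (0.181 + 0.605)/(1 + 0.181×0.605) = 0.7860/1.10950 = 0.708424
Compose boost 3: (0.604 + 0.708424)/(1 + 0.604×0.708424) = 1.31242/1.42789 = 0.9191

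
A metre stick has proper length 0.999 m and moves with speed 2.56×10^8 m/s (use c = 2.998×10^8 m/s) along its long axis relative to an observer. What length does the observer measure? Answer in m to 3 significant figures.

L ≈ 0.520 m

β = v/c = 2.56×10^8 / 2.998×10^8 = 0.85390
γ = 1/√(1 − 0.85390²) = 1.9215
Length contraction: L = L₀/γ = 0.999/1.9215 = 0.520 m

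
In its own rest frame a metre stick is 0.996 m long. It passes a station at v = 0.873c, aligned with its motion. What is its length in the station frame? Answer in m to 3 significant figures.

γ = 1/√(1 − 0.873²) = 2.0504
Length contraction: L = L₀/γ = 0.996/2.0504 = 0.486 m

L ≈ 0.486 m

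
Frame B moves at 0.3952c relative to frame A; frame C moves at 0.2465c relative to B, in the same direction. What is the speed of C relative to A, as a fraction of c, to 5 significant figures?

u ≈ 0.58474c

Compose boost 2: (0.2465 + 0.3952)/(1 + 0.2465×0.3952) = 0.64170/1.097417 = 0.58474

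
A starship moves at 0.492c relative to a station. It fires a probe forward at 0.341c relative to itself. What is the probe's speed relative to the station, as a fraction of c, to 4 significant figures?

Relativistic velocity addition: u = (u' + v)/(1 + u'v/c²)
= (0.341 + 0.492)/(1 + 0.341×0.492) = 0.8330/1.16777 = 0.7133

u ≈ 0.7133c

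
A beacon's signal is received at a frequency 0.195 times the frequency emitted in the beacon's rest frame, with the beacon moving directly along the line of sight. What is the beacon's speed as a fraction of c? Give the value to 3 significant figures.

β ≈ 0.927

f_obs/f_src = √((1−β)/(1+β)) = 0.195  ⇒  (1−β)/(1+β) = 0.038025
β = |1 − D²|/(1 + D²) = |1 − 0.038025|/(1 + 0.038025) = 0.927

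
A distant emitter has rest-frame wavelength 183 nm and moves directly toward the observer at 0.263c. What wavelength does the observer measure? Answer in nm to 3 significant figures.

λ_obs ≈ 140 nm

Relativistic Doppler: λ_obs = λ_src √((1−β)/(1+β))
= 183 × √(0.73700/1.2630) = 183 × 0.76389 = 140 nm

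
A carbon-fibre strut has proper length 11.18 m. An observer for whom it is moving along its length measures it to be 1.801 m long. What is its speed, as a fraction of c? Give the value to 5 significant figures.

β ≈ 0.98694

γ = L₀/L = 11.18/1.801 = 6.207662
β = √(1 − 1/γ²) = 0.98694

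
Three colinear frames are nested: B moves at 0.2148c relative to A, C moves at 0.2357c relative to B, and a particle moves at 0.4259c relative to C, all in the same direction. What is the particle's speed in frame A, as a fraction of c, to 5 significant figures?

Compose boost 2: (0.2357 + 0.2148)/(1 + 0.2357×0.2148) = 0.45050/1.050628 = 0.4287910
Compose boost 3: (0.4259 + 0.4287910)/(1 + 0.4259×0.4287910) = 0.8546910/1.182622 = 0.72271

u ≈ 0.72271c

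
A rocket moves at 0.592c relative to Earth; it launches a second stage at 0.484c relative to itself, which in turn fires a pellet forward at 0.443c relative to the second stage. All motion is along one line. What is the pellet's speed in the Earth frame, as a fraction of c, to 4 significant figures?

Compose boost 2: (0.484 + 0.592)/(1 + 0.484×0.592) = 1.076/1.28653 = 0.836360
Compose boost 3: (0.443 + 0.836360)/(1 + 0.443×0.836360) = 1.27936/1.37051 = 0.9335

u ≈ 0.9335c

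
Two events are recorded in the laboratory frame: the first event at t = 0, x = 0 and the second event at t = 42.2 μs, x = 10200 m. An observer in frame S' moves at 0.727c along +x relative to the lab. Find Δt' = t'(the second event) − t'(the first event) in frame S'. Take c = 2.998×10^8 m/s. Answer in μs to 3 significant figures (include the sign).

Δt' ≈ 25.4 μs

γ = 1/√(1 − 0.727²) = 1.4564
Δt' = γ(Δt − vΔx/c²) = 1.4564 × (42.2 μs − 0.727×10200 m / (2.998×10^8 m/s))
= 1.4564 × (17.466 μs) = 25.4 μs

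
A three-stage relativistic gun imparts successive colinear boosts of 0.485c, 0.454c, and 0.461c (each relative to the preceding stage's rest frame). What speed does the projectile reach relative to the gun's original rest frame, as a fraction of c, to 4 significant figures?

u ≈ 0.9083c

Compose boost 2: (0.454 + 0.485)/(1 + 0.454×0.485) = 0.9390/1.22019 = 0.769552
Compose boost 3: (0.461 + 0.769552)/(1 + 0.461×0.769552) = 1.23055/1.35476 = 0.9083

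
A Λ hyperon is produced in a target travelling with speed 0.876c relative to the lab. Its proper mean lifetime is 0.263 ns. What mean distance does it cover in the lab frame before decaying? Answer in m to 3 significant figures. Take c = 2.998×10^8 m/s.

d ≈ 0.143 m

γ = 1/√(1 − 0.876²) = 2.0734
Dilated lifetime: Δt = γτ₀ = 2.0734 × 0.263 ns = 0.54529 ns
d = vΔt = 0.876c × 0.54529 ns = 2.6262×10^8 m/s × 5.4529×10^-10 s = 0.143 m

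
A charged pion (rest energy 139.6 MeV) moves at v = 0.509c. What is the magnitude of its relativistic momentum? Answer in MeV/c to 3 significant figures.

p ≈ 82.6 MeV/c

γ = 1/√(1 − 0.509²) = 1.1618
p = γβm₀c = 1.1618 × 0.509 × 139.6 MeV/c = 82.6 MeV/c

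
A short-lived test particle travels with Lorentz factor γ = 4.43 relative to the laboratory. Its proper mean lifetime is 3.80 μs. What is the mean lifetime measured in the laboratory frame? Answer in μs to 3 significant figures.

Δt ≈ 16.8 μs

γ = 4.43 (given)
Time dilation: Δt = γτ₀ = 4.43 × 3.80 μs = 16.8 μs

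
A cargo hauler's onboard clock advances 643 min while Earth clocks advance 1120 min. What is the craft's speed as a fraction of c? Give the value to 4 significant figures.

β ≈ 0.8188

γ = Δt/τ₀ = 1120/643 = 1.74184
β = √(1 − 1/γ²) = √(1 − 1/1.74184²) = 0.8188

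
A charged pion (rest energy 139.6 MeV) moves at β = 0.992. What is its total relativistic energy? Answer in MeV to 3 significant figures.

E ≈ 1110 MeV

γ = 1/√(1 − 0.992²) = 7.9216
E = γm₀c² = 7.9216 × 139.6 MeV = 1110 MeV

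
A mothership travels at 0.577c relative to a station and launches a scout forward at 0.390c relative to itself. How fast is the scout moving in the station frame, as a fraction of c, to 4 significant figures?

Compose boost 2: (0.390 + 0.577)/(1 + 0.390×0.577) = 0.9670/1.22503 = 0.7894

u ≈ 0.7894c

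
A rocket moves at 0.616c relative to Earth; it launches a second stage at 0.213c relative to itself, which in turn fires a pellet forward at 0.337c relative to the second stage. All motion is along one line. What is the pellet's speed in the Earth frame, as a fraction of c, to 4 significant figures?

Compose boost 2: (0.213 + 0.616)/(1 + 0.213×0.616) = 0.8290/1.13121 = 0.732845
Compose boost 3: (0.337 + 0.732845)/(1 + 0.337×0.732845) = 1.06984/1.24697 = 0.8580

u ≈ 0.8580c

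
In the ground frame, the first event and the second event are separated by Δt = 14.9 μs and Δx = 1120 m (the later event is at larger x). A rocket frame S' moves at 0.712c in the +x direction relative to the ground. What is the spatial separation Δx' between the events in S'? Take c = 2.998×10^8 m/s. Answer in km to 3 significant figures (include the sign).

γ = 1/√(1 − 0.712²) = 1.4241
Δx' = γ(Δx − vΔt) = 1.4241 × (1120 m − 0.712×(2.998×10^8 m/s)×14.9×10^-6 s)
= 1.4241 × (-2060.5 m) = -2.93 km

Δx' ≈ -2.93 km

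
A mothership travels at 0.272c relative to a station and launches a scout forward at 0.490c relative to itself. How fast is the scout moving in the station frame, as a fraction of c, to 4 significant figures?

u ≈ 0.6724c

Compose boost 2: (0.490 + 0.272)/(1 + 0.490×0.272) = 0.7620/1.13328 = 0.6724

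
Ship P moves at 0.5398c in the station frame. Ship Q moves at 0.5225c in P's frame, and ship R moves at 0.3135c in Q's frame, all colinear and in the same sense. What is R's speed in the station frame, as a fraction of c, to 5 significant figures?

u ≈ 0.90660c

Compose boost 2: (0.5225 + 0.5398)/(1 + 0.5225×0.5398) = 1.0623/1.282045 = 0.8285977
Compose boost 3: (0.3135 + 0.8285977)/(1 + 0.3135×0.8285977) = 1.142098/1.259765 = 0.90660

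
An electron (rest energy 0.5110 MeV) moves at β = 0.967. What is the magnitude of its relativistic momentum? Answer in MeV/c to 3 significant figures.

p ≈ 1.94 MeV/c

γ = 1/√(1 − 0.967²) = 3.9250
p = γβm₀c = 3.9250 × 0.967 × 0.5110 MeV/c = 1.94 MeV/c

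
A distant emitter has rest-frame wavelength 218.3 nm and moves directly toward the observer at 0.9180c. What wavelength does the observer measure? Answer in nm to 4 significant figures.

Relativistic Doppler: λ_obs = λ_src √((1−β)/(1+β))
= 218.3 × √(0.0820000/1.91800) = 218.3 × 0.206768 = 45.14 nm

λ_obs ≈ 45.14 nm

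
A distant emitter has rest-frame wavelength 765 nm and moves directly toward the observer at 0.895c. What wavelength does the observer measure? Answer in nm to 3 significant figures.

Relativistic Doppler: λ_obs = λ_src √((1−β)/(1+β))
= 765 × √(0.10500/1.8950) = 765 × 0.23539 = 180 nm

λ_obs ≈ 180 nm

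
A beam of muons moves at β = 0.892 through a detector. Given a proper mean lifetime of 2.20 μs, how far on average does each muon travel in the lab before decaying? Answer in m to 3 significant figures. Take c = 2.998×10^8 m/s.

γ = 1/√(1 − 0.892²) = 2.2122
Dilated lifetime: Δt = γτ₀ = 2.2122 × 2.20 μs = 4.8669 μs
d = vΔt = 0.892c × 4.8669 μs = 2.6742×10^8 m/s × 4.8669×10^-6 s = 1300 m

d ≈ 1300 m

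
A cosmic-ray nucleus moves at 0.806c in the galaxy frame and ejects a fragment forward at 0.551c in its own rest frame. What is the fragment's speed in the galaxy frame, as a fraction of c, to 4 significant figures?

Compose boost 2: (0.551 + 0.806)/(1 + 0.551×0.806) = 1.357/1.44411 = 0.9397

u ≈ 0.9397c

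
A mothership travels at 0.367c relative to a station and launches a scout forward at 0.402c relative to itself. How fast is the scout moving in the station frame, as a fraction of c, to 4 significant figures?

u ≈ 0.6701c

Compose boost 2: (0.402 + 0.367)/(1 + 0.402×0.367) = 0.7690/1.14753 = 0.6701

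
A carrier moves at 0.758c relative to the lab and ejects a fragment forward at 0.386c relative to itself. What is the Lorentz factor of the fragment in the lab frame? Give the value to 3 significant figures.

γ ≈ 2.15

u_lab = (0.386 + 0.758)/(1 + 0.386×0.758) = 1.144/1.29259 = 0.885046
γ = 1/√(1 − 0.885046²) = 2.15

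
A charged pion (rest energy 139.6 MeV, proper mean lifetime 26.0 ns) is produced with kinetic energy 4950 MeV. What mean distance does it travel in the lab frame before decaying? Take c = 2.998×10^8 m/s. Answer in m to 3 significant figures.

d ≈ 284 m

γ = 1 + K/(m₀c²) = 1 + 4950/139.6 = 36.458
β = √(1 − 1/γ²) = 0.99962
Dilated lifetime: γτ₀ = 36.458 × 26.0 ns = 947.92 ns
d = βc·γτ₀ = 0.99962 × (2.998×10^8 m/s) × 9.4792×10^-7 s = 284 m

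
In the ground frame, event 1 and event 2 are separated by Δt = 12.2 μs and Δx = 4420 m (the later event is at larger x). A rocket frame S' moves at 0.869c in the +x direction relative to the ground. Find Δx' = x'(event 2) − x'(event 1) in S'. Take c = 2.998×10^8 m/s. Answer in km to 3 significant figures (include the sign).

Δx' ≈ 2.51 km

γ = 1/√(1 − 0.869²) = 2.0210
Δx' = γ(Δx − vΔt) = 2.0210 × (4420 m − 0.869×(2.998×10^8 m/s)×12.2×10^-6 s)
= 2.0210 × (1241.6 m) = 2.51 km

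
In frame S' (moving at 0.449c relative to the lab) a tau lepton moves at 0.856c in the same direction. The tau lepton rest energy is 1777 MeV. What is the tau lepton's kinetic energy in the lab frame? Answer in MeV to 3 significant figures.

u_lab = (0.856 + 0.449)/(1 + 0.856×0.449) = 0.942685
γ = 1/√(1 − 0.942685²) = 2.9968
K = (γ − 1)m₀c² = (2.9968 − 1) × 1777 = 1.9968 × 1777 = 3550 MeV

K ≈ 3550 MeV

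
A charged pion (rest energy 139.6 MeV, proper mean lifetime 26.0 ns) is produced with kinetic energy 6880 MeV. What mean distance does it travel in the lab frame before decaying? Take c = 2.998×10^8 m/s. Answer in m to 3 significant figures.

γ = 1 + K/(m₀c²) = 1 + 6880/139.6 = 50.284
β = √(1 − 1/γ²) = 0.99980
Dilated lifetime: γτ₀ = 50.284 × 26.0 ns = 1307.4 ns
d = βc·γτ₀ = 0.99980 × (2.998×10^8 m/s) × 1.3074×10^-6 s = 392 m

d ≈ 392 m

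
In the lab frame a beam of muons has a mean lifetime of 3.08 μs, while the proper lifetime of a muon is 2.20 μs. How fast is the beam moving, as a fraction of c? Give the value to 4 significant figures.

β ≈ 0.6999

γ = Δt/τ₀ = 3.08/2.20 = 1.40000
β = √(1 − 1/γ²) = √(1 − 1/1.40000²) = 0.6999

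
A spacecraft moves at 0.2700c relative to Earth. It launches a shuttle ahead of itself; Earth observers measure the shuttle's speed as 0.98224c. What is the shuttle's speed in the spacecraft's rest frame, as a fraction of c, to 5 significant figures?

Inverse velocity addition: u' = (u − v)/(1 − uv/c²)
= (0.98224 − 0.2700)/(1 − 0.98224×0.2700) = 0.71224/0.7347952 = 0.96930

u' ≈ 0.96930c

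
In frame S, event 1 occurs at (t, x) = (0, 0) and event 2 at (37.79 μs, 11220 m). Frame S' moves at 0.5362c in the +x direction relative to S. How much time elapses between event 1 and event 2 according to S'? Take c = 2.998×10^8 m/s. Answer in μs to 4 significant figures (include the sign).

Δt' ≈ 21.00 μs

γ = 1/√(1 − 0.5362²) = 1.18471
Δt' = γ(Δt − vΔx/c²) = 1.18471 × (37.79 μs − 0.5362×11220 m / (2.998×10^8 m/s))
= 1.18471 × (17.7227 μs) = 21.00 μs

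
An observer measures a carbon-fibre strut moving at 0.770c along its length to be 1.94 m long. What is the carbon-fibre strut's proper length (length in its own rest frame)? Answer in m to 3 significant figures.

γ = 1/√(1 − 0.770²) = 1.5673
L₀ = γL = 1.5673 × 1.94 = 3.04 m

L₀ ≈ 3.04 m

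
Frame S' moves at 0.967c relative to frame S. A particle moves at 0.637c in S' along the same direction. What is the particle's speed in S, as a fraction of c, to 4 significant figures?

Relativistic velocity addition: u = (u' + v)/(1 + u'v/c²)
= (0.637 + 0.967)/(1 + 0.637×0.967) = 1.604/1.61598 = 0.9926

u ≈ 0.9926c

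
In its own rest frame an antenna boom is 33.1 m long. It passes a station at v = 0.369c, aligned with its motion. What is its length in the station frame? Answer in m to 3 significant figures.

γ = 1/√(1 − 0.369²) = 1.0759
Length contraction: L = L₀/γ = 33.1/1.0759 = 30.8 m

L ≈ 30.8 m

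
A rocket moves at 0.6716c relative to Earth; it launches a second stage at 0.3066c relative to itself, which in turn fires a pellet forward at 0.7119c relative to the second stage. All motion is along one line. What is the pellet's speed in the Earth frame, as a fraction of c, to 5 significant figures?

u ≈ 0.96551c

Compose boost 2: (0.3066 + 0.6716)/(1 + 0.3066×0.6716) = 0.97820/1.205913 = 0.8111699
Compose boost 3: (0.7119 + 0.8111699)/(1 + 0.7119×0.8111699) = 1.523070/1.577472 = 0.96551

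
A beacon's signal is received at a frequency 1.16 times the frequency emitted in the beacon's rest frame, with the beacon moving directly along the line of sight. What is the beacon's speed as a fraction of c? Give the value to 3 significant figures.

β ≈ 0.147

f_obs/f_src = √((1+β)/(1−β)) = 1.16  ⇒  (1+β)/(1−β) = 1.3456
β = |1 − D²|/(1 + D²) = |1 − 1.3456|/(1 + 1.3456) = 0.147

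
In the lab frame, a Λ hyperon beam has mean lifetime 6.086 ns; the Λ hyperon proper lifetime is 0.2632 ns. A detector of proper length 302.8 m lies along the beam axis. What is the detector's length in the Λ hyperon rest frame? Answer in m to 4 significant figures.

Time dilation ⇒ γ = Δt/τ₀ = 6.086/0.2632 = 23.1231
Length contraction: L = L₀/γ = 302.8/23.1231 = 13.10 m

L ≈ 13.10 m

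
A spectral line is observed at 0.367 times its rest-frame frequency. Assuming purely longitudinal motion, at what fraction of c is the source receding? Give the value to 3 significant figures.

f_obs/f_src = √((1−β)/(1+β)) = 0.367  ⇒  (1−β)/(1+β) = 0.13469
β = |1 − D²|/(1 + D²) = |1 − 0.13469|/(1 + 0.13469) = 0.763

β ≈ 0.763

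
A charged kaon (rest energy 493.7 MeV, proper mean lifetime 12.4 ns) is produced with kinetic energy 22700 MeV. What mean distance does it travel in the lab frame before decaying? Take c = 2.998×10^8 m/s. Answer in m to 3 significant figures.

d ≈ 175 m

γ = 1 + K/(m₀c²) = 1 + 22700/493.7 = 46.979
β = √(1 − 1/γ²) = 0.99977
Dilated lifetime: γτ₀ = 46.979 × 12.4 ns = 582.54 ns
d = βc·γτ₀ = 0.99977 × (2.998×10^8 m/s) × 5.8254×10^-7 s = 175 m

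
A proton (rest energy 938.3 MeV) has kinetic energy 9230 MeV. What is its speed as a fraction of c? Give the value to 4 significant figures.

β ≈ 0.9957

γ = 1 + K/(m₀c²) = 1 + 9230/938.3 = 10.8369
β = √(1 − 1/γ²) = 0.9957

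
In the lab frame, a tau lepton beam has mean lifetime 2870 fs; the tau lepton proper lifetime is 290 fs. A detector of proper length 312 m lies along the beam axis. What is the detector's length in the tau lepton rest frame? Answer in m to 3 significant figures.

L ≈ 31.5 m

Time dilation ⇒ γ = Δt/τ₀ = 2870/290 = 9.8966
Length contraction: L = L₀/γ = 312/9.8966 = 31.5 m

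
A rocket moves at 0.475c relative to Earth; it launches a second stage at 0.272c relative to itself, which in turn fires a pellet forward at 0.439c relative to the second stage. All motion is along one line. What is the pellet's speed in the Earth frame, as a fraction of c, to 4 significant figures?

u ≈ 0.8529c

Compose boost 2: (0.272 + 0.475)/(1 + 0.272×0.475) = 0.7470/1.12920 = 0.661530
Compose boost 3: (0.439 + 0.661530)/(1 + 0.439×0.661530) = 1.10053/1.29041 = 0.8529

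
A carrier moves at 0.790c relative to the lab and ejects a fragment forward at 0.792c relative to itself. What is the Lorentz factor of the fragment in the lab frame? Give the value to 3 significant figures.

u_lab = (0.792 + 0.790)/(1 + 0.792×0.790) = 1.582/1.62568 = 0.973131
γ = 1/√(1 − 0.973131²) = 4.34

γ ≈ 4.34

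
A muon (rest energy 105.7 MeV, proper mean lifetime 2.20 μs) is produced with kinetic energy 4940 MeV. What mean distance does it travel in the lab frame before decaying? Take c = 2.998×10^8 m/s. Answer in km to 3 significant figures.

d ≈ 31.5 km

γ = 1 + K/(m₀c²) = 1 + 4940/105.7 = 47.736
β = √(1 − 1/γ²) = 0.99978
Dilated lifetime: γτ₀ = 47.736 × 2.20 μs = 105.02 μs
d = βc·γτ₀ = 0.99978 × (2.998×10^8 m/s) × 0.00010502 s = 31.5 km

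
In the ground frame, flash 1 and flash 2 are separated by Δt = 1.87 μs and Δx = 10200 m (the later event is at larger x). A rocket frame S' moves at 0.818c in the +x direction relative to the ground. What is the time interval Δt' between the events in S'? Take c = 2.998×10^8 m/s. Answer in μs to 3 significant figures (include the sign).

γ = 1/√(1 − 0.818²) = 1.7385
Δt' = γ(Δt − vΔx/c²) = 1.7385 × (1.87 μs − 0.818×10200 m / (2.998×10^8 m/s))
= 1.7385 × (-25.961 μs) = -45.1 μs

Δt' ≈ -45.1 μs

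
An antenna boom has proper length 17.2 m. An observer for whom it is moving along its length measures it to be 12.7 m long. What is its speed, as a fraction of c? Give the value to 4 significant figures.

γ = L₀/L = 17.2/12.7 = 1.35433
β = √(1 − 1/γ²) = 0.6744

β ≈ 0.6744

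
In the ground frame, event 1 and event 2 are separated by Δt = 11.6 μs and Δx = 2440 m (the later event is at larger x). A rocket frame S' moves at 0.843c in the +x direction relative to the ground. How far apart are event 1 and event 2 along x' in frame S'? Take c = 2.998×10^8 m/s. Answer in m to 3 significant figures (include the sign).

γ = 1/√(1 − 0.843²) = 1.8590
Δx' = γ(Δx − vΔt) = 1.8590 × (2440 m − 0.843×(2.998×10^8 m/s)×11.6×10^-6 s)
= 1.8590 × (-491.68 m) = -914 m

Δx' ≈ -914 m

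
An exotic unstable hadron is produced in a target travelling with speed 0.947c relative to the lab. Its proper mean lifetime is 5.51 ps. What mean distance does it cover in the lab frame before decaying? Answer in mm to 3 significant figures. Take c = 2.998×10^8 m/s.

d ≈ 4.87 mm

γ = 1/√(1 − 0.947²) = 3.1130
Dilated lifetime: Δt = γτ₀ = 3.1130 × 5.51 ps = 17.153 ps
d = vΔt = 0.947c × 17.153 ps = 2.8391×10^8 m/s × 1.7153×10^-11 s = 4.87 mm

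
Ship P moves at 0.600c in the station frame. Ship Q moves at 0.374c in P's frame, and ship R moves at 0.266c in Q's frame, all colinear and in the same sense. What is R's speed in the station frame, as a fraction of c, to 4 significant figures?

u ≈ 0.8761c

Compose boost 2: (0.374 + 0.600)/(1 + 0.374×0.600) = 0.9740/1.22440 = 0.795492
Compose boost 3: (0.266 + 0.795492)/(1 + 0.266×0.795492) = 1.06149/1.21160 = 0.8761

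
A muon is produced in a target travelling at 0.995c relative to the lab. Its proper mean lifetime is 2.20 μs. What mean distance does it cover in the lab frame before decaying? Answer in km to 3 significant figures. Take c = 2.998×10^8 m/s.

d ≈ 6.57 km

γ = 1/√(1 − 0.995²) = 10.013
Dilated lifetime: Δt = γτ₀ = 10.013 × 2.20 μs = 22.028 μs
d = vΔt = 0.995c × 22.028 μs = 2.9830×10^8 m/s × 2.2028×10^-5 s = 6.57 km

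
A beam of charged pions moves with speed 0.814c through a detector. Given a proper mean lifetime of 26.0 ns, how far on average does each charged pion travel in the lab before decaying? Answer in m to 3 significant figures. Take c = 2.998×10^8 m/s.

d ≈ 10.9 m

γ = 1/√(1 − 0.814²) = 1.7216
Dilated lifetime: Δt = γτ₀ = 1.7216 × 26.0 ns = 44.761 ns
d = vΔt = 0.814c × 44.761 ns = 2.4404×10^8 m/s × 4.4761×10^-8 s = 10.9 m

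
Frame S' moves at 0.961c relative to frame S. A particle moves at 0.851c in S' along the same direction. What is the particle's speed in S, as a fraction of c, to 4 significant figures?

u ≈ 0.9968c

Relativistic velocity addition: u = (u' + v)/(1 + u'v/c²)
= (0.851 + 0.961)/(1 + 0.851×0.961) = 1.812/1.81781 = 0.9968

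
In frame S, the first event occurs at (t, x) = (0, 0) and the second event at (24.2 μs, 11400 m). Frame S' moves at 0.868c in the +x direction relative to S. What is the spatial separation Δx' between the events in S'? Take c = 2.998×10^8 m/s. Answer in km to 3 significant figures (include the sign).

γ = 1/√(1 − 0.868²) = 2.0138
Δx' = γ(Δx − vΔt) = 2.0138 × (11400 m − 0.868×(2.998×10^8 m/s)×24.2×10^-6 s)
= 2.0138 × (5102.5 m) = 10.3 km

Δx' ≈ 10.3 km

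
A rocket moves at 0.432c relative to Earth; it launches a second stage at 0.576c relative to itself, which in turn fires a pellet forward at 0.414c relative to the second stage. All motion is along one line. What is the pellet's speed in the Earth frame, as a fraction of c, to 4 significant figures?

Compose boost 2: (0.576 + 0.432)/(1 + 0.576×0.432) = 1.008/1.24883 = 0.807154
Compose boost 3: (0.414 + 0.807154)/(1 + 0.414×0.807154) = 1.22115/1.33416 = 0.9153

u ≈ 0.9153c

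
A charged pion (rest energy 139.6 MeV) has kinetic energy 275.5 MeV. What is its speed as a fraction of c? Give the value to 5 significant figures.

γ = 1 + K/(m₀c²) = 1 + 275.5/139.6 = 2.973496
β = √(1 − 1/γ²) = 0.94175

β ≈ 0.94175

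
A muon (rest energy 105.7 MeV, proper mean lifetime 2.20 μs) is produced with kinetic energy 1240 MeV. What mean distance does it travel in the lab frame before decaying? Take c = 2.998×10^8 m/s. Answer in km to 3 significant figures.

γ = 1 + K/(m₀c²) = 1 + 1240/105.7 = 12.731
β = √(1 − 1/γ²) = 0.99691
Dilated lifetime: γτ₀ = 12.731 × 2.20 μs = 28.009 μs
d = βc·γτ₀ = 0.99691 × (2.998×10^8 m/s) × 2.8009×10^-5 s = 8.37 km

d ≈ 8.37 km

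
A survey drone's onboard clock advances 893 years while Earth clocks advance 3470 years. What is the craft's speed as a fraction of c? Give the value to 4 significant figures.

γ = Δt/τ₀ = 3470/893 = 3.88578
β = √(1 − 1/γ²) = √(1 − 1/3.88578²) = 0.9663

β ≈ 0.9663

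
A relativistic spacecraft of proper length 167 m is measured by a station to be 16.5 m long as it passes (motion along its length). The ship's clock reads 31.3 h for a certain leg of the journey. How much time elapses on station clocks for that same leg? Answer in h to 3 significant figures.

Δt ≈ 317 h

Length contraction ⇒ γ = L₀/L = 167/16.5 = 10.121
Time dilation: Δt = γτ₀ = 10.121 × 31.3 h = 317 h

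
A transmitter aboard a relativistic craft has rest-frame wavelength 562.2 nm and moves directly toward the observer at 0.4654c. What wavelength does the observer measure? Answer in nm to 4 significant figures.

Relativistic Doppler: λ_obs = λ_src √((1−β)/(1+β))
= 562.2 × √(0.534600/1.46540) = 562.2 × 0.603999 = 339.6 nm

λ_obs ≈ 339.6 nm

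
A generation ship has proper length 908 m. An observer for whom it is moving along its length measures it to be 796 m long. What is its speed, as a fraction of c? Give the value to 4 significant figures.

γ = L₀/L = 908/796 = 1.14070
β = √(1 − 1/γ²) = 0.4811

β ≈ 0.4811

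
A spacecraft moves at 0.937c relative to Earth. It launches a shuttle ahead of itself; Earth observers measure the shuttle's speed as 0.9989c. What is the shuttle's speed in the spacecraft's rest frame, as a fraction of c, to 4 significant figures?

Inverse velocity addition: u' = (u − v)/(1 − uv/c²)
= (0.9989 − 0.937)/(1 − 0.9989×0.937) = 0.06190/0.0640307 = 0.9667

u' ≈ 0.9667c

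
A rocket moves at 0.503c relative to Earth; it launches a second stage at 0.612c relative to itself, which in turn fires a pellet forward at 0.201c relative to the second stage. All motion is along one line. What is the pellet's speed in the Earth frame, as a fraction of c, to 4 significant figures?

u ≈ 0.8994c

Compose boost 2: (0.612 + 0.503)/(1 + 0.612×0.503) = 1.115/1.30784 = 0.852553
Compose boost 3: (0.201 + 0.852553)/(1 + 0.201×0.852553) = 1.05355/1.17136 = 0.8994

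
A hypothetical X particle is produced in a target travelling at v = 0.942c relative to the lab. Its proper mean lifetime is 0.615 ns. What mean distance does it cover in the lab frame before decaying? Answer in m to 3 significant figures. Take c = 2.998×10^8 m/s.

γ = 1/√(1 − 0.942²) = 2.9796
Dilated lifetime: Δt = γτ₀ = 2.9796 × 0.615 ns = 1.8325 ns
d = vΔt = 0.942c × 1.8325 ns = 2.8241×10^8 m/s × 1.8325×10^-9 s = 0.518 m

d ≈ 0.518 m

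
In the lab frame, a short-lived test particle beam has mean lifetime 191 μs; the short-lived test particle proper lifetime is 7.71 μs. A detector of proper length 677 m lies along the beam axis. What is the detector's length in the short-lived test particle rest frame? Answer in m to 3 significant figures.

L ≈ 27.3 m

Time dilation ⇒ γ = Δt/τ₀ = 191/7.71 = 24.773
Length contraction: L = L₀/γ = 677/24.773 = 27.3 m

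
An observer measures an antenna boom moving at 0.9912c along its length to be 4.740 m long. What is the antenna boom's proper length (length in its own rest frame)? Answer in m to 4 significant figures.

L₀ ≈ 35.81 m

γ = 1/√(1 − 0.9912²) = 7.55442
L₀ = γL = 7.55442 × 4.740 = 35.81 m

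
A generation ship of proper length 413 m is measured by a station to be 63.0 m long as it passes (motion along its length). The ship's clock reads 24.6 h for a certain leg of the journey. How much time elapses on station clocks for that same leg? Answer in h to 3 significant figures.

Δt ≈ 161 h

Length contraction ⇒ γ = L₀/L = 413/63.0 = 6.5556
Time dilation: Δt = γτ₀ = 6.5556 × 24.6 h = 161 h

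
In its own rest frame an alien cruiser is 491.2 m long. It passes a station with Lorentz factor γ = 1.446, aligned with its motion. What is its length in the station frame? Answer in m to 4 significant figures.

γ = 1.446 (given)
Length contraction: L = L₀/γ = 491.2/1.446 = 339.7 m

L ≈ 339.7 m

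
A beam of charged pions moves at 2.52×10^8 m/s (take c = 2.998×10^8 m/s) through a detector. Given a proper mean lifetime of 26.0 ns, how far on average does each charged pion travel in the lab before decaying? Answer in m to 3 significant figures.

β = v/c = 2.52×10^8 / 2.998×10^8 = 0.84056
γ = 1/√(1 − 0.84056²) = 1.8460
Dilated lifetime: Δt = γτ₀ = 1.8460 × 26.0 ns = 47.995 ns
d = vΔt = 0.84056c × 47.995 ns = 2.5200×10^8 m/s × 4.7995×10^-8 s = 12.1 m

d ≈ 12.1 m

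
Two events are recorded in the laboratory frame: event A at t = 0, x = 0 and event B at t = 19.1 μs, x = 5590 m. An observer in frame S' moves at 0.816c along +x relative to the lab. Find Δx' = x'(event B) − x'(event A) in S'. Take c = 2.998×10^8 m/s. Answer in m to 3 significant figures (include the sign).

γ = 1/√(1 − 0.816²) = 1.7299
Δx' = γ(Δx − vΔt) = 1.7299 × (5590 m − 0.816×(2.998×10^8 m/s)×19.1×10^-6 s)
= 1.7299 × (917.44 m) = 1590 m

Δx' ≈ 1590 m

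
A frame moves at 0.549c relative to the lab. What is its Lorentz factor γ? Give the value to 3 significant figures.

γ ≈ 1.20

γ = 1/√(1 − β²) = 1/√(1 − 0.549²) = 1/√(0.69860) = 1.20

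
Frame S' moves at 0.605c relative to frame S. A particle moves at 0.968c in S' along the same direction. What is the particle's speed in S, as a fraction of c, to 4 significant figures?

u ≈ 0.9920c

Relativistic velocity addition: u = (u' + v)/(1 + u'v/c²)
= (0.968 + 0.605)/(1 + 0.968×0.605) = 1.573/1.58564 = 0.9920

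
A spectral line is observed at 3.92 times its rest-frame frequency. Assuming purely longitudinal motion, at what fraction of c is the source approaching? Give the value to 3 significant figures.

β ≈ 0.878

f_obs/f_src = √((1+β)/(1−β)) = 3.92  ⇒  (1+β)/(1−β) = 15.366
β = |1 − D²|/(1 + D²) = |1 − 15.366|/(1 + 15.366) = 0.878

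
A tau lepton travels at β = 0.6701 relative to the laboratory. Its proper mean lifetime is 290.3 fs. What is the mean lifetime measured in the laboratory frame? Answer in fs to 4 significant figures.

γ = 1/√(1 − 0.6701²) = 1.34722
Time dilation: Δt = γτ₀ = 1.34722 × 290.3 fs = 391.1 fs

Δt ≈ 391.1 fs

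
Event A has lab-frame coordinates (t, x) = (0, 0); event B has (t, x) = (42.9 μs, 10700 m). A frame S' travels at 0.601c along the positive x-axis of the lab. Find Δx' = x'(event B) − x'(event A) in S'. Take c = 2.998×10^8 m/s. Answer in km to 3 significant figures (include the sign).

γ = 1/√(1 − 0.601²) = 1.2512
Δx' = γ(Δx − vΔt) = 1.2512 × (10700 m − 0.601×(2.998×10^8 m/s)×42.9×10^-6 s)
= 1.2512 × (2970.3 m) = 3.72 km

Δx' ≈ 3.72 km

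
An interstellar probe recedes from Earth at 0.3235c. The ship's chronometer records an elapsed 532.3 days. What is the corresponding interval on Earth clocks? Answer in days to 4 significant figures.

Δt ≈ 562.5 days

γ = 1/√(1 − 0.3235²) = 1.05683
Time dilation: Δt = γτ₀ = 1.05683 × 532.3 days = 562.5 days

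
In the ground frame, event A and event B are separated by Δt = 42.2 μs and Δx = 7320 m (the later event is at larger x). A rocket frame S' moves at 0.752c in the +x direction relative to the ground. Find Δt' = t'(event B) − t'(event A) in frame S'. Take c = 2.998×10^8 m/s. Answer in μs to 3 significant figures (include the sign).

γ = 1/√(1 − 0.752²) = 1.5171
Δt' = γ(Δt − vΔx/c²) = 1.5171 × (42.2 μs − 0.752×7320 m / (2.998×10^8 m/s))
= 1.5171 × (23.839 μs) = 36.2 μs

Δt' ≈ 36.2 μs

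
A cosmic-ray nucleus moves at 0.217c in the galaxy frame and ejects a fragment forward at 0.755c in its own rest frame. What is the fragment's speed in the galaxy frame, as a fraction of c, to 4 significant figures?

Compose boost 2: (0.755 + 0.217)/(1 + 0.755×0.217) = 0.9720/1.16383 = 0.8352

u ≈ 0.8352c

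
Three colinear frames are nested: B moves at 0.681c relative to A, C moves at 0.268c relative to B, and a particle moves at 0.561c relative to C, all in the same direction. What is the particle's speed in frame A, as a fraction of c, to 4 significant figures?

Compose boost 2: (0.268 + 0.681)/(1 + 0.268×0.681) = 0.9490/1.18251 = 0.802532
Compose boost 3: (0.561 + 0.802532)/(1 + 0.561×0.802532) = 1.36353/1.45022 = 0.9402

u ≈ 0.9402c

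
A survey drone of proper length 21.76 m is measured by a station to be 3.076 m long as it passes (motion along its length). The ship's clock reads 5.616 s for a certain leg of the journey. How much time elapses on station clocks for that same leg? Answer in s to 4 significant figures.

Δt ≈ 39.73 s

Length contraction ⇒ γ = L₀/L = 21.76/3.076 = 7.07412
Time dilation: Δt = γτ₀ = 7.07412 × 5.616 s = 39.73 s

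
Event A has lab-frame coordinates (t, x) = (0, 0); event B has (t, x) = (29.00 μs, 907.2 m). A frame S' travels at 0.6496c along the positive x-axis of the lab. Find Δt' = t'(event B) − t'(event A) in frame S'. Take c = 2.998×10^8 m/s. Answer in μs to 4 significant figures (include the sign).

Δt' ≈ 35.56 μs

γ = 1/√(1 − 0.6496²) = 1.31531
Δt' = γ(Δt − vΔx/c²) = 1.31531 × (29.00 μs − 0.6496×907.2 m / (2.998×10^8 m/s))
= 1.31531 × (27.0343 μs) = 35.56 μs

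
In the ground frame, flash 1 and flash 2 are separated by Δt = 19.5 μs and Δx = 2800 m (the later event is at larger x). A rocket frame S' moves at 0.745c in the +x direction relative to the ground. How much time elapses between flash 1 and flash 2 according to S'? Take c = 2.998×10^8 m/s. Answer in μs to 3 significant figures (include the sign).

Δt' ≈ 18.8 μs

γ = 1/√(1 − 0.745²) = 1.4991
Δt' = γ(Δt − vΔx/c²) = 1.4991 × (19.5 μs − 0.745×2800 m / (2.998×10^8 m/s))
= 1.4991 × (12.542 μs) = 18.8 μs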